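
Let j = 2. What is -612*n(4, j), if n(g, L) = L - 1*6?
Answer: 2448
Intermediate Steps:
n(g, L) = -6 + L (n(g, L) = L - 6 = -6 + L)
-612*n(4, j) = -612*(-6 + 2) = -612*(-4) = 2448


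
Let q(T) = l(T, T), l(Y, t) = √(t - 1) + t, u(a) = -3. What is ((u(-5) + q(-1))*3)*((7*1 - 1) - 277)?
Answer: 3252 - 813*I*√2 ≈ 3252.0 - 1149.8*I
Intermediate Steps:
l(Y, t) = t + √(-1 + t) (l(Y, t) = √(-1 + t) + t = t + √(-1 + t))
q(T) = T + √(-1 + T)
((u(-5) + q(-1))*3)*((7*1 - 1) - 277) = ((-3 + (-1 + √(-1 - 1)))*3)*((7*1 - 1) - 277) = ((-3 + (-1 + √(-2)))*3)*((7 - 1) - 277) = ((-3 + (-1 + I*√2))*3)*(6 - 277) = ((-4 + I*√2)*3)*(-271) = (-12 + 3*I*√2)*(-271) = 3252 - 813*I*√2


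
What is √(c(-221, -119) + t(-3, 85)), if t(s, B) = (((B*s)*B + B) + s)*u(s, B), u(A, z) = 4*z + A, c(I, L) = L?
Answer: 4*I*√454810 ≈ 2697.6*I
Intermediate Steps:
u(A, z) = A + 4*z
t(s, B) = (s + 4*B)*(B + s + s*B²) (t(s, B) = (((B*s)*B + B) + s)*(s + 4*B) = ((s*B² + B) + s)*(s + 4*B) = ((B + s*B²) + s)*(s + 4*B) = (B + s + s*B²)*(s + 4*B) = (s + 4*B)*(B + s + s*B²))
√(c(-221, -119) + t(-3, 85)) = √(-119 + (-3 + 4*85)*(85 - 3 - 3*85²)) = √(-119 + (-3 + 340)*(85 - 3 - 3*7225)) = √(-119 + 337*(85 - 3 - 21675)) = √(-119 + 337*(-21593)) = √(-119 - 7276841) = √(-7276960) = 4*I*√454810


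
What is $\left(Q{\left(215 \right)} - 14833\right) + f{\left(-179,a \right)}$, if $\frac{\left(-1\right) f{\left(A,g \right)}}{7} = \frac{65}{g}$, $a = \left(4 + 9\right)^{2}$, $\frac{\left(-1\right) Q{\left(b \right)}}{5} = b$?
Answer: $- \frac{206839}{13} \approx -15911.0$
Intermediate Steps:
$Q{\left(b \right)} = - 5 b$
$a = 169$ ($a = 13^{2} = 169$)
$f{\left(A,g \right)} = - \frac{455}{g}$ ($f{\left(A,g \right)} = - 7 \frac{65}{g} = - \frac{455}{g}$)
$\left(Q{\left(215 \right)} - 14833\right) + f{\left(-179,a \right)} = \left(\left(-5\right) 215 - 14833\right) - \frac{455}{169} = \left(-1075 - 14833\right) - \frac{35}{13} = -15908 - \frac{35}{13} = - \frac{206839}{13}$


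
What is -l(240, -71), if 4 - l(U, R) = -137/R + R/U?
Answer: -40321/17040 ≈ -2.3663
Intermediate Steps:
l(U, R) = 4 + 137/R - R/U (l(U, R) = 4 - (-137/R + R/U) = 4 + (137/R - R/U) = 4 + 137/R - R/U)
-l(240, -71) = -(4 + 137/(-71) - 1*(-71)/240) = -(4 + 137*(-1/71) - 1*(-71)*1/240) = -(4 - 137/71 + 71/240) = -1*40321/17040 = -40321/17040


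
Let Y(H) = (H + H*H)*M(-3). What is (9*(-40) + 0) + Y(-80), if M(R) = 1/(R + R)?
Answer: -4240/3 ≈ -1413.3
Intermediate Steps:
M(R) = 1/(2*R)
Y(H) = -H/6 - H²/6 (Y(H) = (H + H*H)*((½)/(-3)) = (H + H²)*((½)*(-⅓)) = (H + H²)*(-⅙) = -H/6 - H²/6)
(9*(-40) + 0) + Y(-80) = (9*(-40) + 0) - ⅙*(-80)*(1 - 80) = (-360 + 0) - ⅙*(-80)*(-79) = -360 - 3160/3 = -4240/3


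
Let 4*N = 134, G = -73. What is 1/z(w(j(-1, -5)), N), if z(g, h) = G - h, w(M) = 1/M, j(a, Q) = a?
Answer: -2/213 ≈ -0.0093897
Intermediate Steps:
N = 67/2 (N = (¼)*134 = 67/2 ≈ 33.500)
z(g, h) = -73 - h
1/z(w(j(-1, -5)), N) = 1/(-73 - 1*67/2) = 1/(-73 - 67/2) = 1/(-213/2) = -2/213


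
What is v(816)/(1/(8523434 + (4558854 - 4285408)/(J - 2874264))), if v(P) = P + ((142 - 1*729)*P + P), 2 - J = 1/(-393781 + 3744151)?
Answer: -39181381706241933716132640/9629841176941 ≈ -4.0687e+12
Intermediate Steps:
J = 6700739/3350370 (J = 2 - 1/(-393781 + 3744151) = 2 - 1/3350370 = 6700739/3350370 ≈ 2.0000)
v(P) = -585*P (v(P) = P + ((142 - 729)*P + P) = P + (-587*P + P) = P - 586*P = -585*P)
v(816)/(1/(8523434 + (4558854 - 4285408)/(J - 2874264))) = (-585*816)/(1/(8523434 + (4558854 - 4285408)/(6700739/3350370 - 2874264))) = -477360/(1/(8523434 + 273446/(-9629841176941/3350370))) = -477360/(1/(8523434 + 273446*(-3350370/9629841176941))) = -477360/(1/(8523434 - 916145275020/9629841176941)) = -477360/(1/(82079314785993660374/9629841176941)) = -477360/9629841176941/82079314785993660374 = -477360*82079314785993660374/9629841176941 = -39181381706241933716132640/9629841176941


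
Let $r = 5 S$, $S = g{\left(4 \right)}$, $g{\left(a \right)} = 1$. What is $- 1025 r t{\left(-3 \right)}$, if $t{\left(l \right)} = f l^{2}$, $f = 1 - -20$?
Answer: $-968625$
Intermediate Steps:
$S = 1$
$f = 21$ ($f = 1 + 20 = 21$)
$t{\left(l \right)} = 21 l^{2}$
$r = 5$ ($r = 5 \cdot 1 = 5$)
$- 1025 r t{\left(-3 \right)} = \left(-1025\right) 5 \cdot 21 \left(-3\right)^{2} = - 5125 \cdot 21 \cdot 9 = \left(-5125\right) 189 = -968625$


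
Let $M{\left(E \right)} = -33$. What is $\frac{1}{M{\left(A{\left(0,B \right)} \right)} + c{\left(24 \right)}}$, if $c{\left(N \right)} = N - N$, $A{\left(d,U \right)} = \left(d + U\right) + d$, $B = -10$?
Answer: $- \frac{1}{33} \approx -0.030303$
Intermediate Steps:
$A{\left(d,U \right)} = U + 2 d$ ($A{\left(d,U \right)} = \left(U + d\right) + d = U + 2 d$)
$c{\left(N \right)} = 0$
$\frac{1}{M{\left(A{\left(0,B \right)} \right)} + c{\left(24 \right)}} = \frac{1}{-33 + 0} = \frac{1}{-33} = - \frac{1}{33}$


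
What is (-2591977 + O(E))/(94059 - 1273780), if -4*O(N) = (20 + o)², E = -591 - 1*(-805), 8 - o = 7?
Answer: 10368349/4718884 ≈ 2.1972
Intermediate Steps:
o = 1 (o = 8 - 1*7 = 8 - 7 = 1)
E = 214 (E = -591 + 805 = 214)
O(N) = -441/4 (O(N) = -(20 + 1)²/4 = -¼*21² = -¼*441 = -441/4)
(-2591977 + O(E))/(94059 - 1273780) = (-2591977 - 441/4)/(94059 - 1273780) = -10368349/4/(-1179721) = -10368349/4*(-1/1179721) = 10368349/4718884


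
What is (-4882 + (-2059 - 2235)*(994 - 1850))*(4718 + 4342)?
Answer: 33257284920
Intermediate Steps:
(-4882 + (-2059 - 2235)*(994 - 1850))*(4718 + 4342) = (-4882 - 4294*(-856))*9060 = (-4882 + 3675664)*9060 = 3670782*9060 = 33257284920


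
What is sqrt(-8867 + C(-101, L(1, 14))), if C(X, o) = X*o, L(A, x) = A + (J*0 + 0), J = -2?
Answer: 2*I*sqrt(2242) ≈ 94.699*I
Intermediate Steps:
L(A, x) = A (L(A, x) = A + (-2*0 + 0) = A + (0 + 0) = A + 0 = A)
sqrt(-8867 + C(-101, L(1, 14))) = sqrt(-8867 - 101*1) = sqrt(-8867 - 101) = sqrt(-8968) = 2*I*sqrt(2242)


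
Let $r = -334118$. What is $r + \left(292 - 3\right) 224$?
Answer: $-269382$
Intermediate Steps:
$r + \left(292 - 3\right) 224 = -334118 + \left(292 - 3\right) 224 = -334118 + 289 \cdot 224 = -334118 + 64736 = -269382$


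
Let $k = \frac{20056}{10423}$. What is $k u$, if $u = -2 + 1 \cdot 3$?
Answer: $\frac{20056}{10423} \approx 1.9242$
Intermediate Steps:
$k = \frac{20056}{10423}$ ($k = 20056 \cdot \frac{1}{10423} = \frac{20056}{10423} \approx 1.9242$)
$u = 1$ ($u = -2 + 3 = 1$)
$k u = \frac{20056}{10423} \cdot 1 = \frac{20056}{10423}$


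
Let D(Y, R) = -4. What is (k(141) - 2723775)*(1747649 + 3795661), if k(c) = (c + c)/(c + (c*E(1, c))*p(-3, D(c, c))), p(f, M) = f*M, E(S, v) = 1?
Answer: -196283468451630/13 ≈ -1.5099e+13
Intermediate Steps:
p(f, M) = M*f
k(c) = 2/13 (k(c) = (c + c)/(c + (c*1)*(-4*(-3))) = (2*c)/(c + c*12) = (2*c)/(c + 12*c) = (2*c)/((13*c)) = (2*c)*(1/(13*c)) = 2/13)
(k(141) - 2723775)*(1747649 + 3795661) = (2/13 - 2723775)*(1747649 + 3795661) = -35409073/13*5543310 = -196283468451630/13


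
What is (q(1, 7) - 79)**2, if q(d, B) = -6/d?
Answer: 7225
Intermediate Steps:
(q(1, 7) - 79)**2 = (-6/1 - 79)**2 = (-6*1 - 79)**2 = (-6 - 79)**2 = (-85)**2 = 7225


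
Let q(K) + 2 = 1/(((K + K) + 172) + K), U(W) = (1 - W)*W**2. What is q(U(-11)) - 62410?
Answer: -282601535/4528 ≈ -62412.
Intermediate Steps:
U(W) = W**2*(1 - W)
q(K) = -2 + 1/(172 + 3*K) (q(K) = -2 + 1/(((K + K) + 172) + K) = -2 + 1/((2*K + 172) + K) = -2 + 1/((172 + 2*K) + K) = -2 + 1/(172 + 3*K))
q(U(-11)) - 62410 = (-343 - 6*(-11)**2*(1 - 1*(-11)))/(172 + 3*((-11)**2*(1 - 1*(-11)))) - 62410 = (-343 - 726*(1 + 11))/(172 + 3*(121*(1 + 11))) - 62410 = (-343 - 726*12)/(172 + 3*(121*12)) - 62410 = (-343 - 6*1452)/(172 + 3*1452) - 62410 = (-343 - 8712)/(172 + 4356) - 62410 = -9055/4528 - 62410 = -282601535/4528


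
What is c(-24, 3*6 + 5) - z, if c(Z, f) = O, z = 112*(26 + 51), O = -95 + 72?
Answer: -8647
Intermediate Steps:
O = -23
z = 8624 (z = 112*77 = 8624)
c(Z, f) = -23
c(-24, 3*6 + 5) - z = -23 - 1*8624 = -23 - 8624 = -8647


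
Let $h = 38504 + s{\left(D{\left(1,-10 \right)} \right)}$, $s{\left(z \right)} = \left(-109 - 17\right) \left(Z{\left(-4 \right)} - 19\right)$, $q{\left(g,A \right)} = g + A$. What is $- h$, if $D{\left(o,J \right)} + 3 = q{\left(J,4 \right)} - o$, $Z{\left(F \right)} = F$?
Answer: $-41402$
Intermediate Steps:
$q{\left(g,A \right)} = A + g$
$D{\left(o,J \right)} = 1 + J - o$ ($D{\left(o,J \right)} = -3 - \left(-4 + o - J\right) = -3 + \left(4 + J - o\right) = 1 + J - o$)
$s{\left(z \right)} = 2898$ ($s{\left(z \right)} = \left(-109 - 17\right) \left(-4 - 19\right) = \left(-126\right) \left(-23\right) = 2898$)
$h = 41402$ ($h = 38504 + 2898 = 41402$)
$- h = \left(-1\right) 41402 = -41402$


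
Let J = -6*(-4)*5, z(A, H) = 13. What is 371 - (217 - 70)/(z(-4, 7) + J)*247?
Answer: 98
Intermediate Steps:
J = 120 (J = 24*5 = 120)
371 - (217 - 70)/(z(-4, 7) + J)*247 = 371 - (217 - 70)/(13 + 120)*247 = 371 - 147/133*247 = 371 - 1*21/19*247 = 371 - 21/19*247 = 371 - 273 = 98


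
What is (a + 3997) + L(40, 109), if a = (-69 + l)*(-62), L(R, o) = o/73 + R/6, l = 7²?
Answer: 1148690/219 ≈ 5245.2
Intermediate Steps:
l = 49
L(R, o) = R/6 + o/73 (L(R, o) = o*(1/73) + R*(⅙) = o/73 + R/6 = R/6 + o/73)
a = 1240 (a = (-69 + 49)*(-62) = -20*(-62) = 1240)
(a + 3997) + L(40, 109) = (1240 + 3997) + ((⅙)*40 + (1/73)*109) = 5237 + (20/3 + 109/73) = 5237 + 1787/219 = 1148690/219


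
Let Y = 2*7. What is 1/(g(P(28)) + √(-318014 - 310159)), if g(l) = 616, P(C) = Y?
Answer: 88/143947 - 39*I*√413/1007629 ≈ 0.00061134 - 0.00078657*I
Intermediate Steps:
Y = 14
P(C) = 14
1/(g(P(28)) + √(-318014 - 310159)) = 1/(616 + √(-318014 - 310159)) = 1/(616 + √(-628173)) = 1/(616 + 39*I*√413)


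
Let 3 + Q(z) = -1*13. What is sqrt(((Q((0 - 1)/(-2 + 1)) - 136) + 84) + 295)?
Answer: sqrt(227) ≈ 15.067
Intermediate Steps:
Q(z) = -16 (Q(z) = -3 - 1*13 = -3 - 13 = -16)
sqrt(((Q((0 - 1)/(-2 + 1)) - 136) + 84) + 295) = sqrt(((-16 - 136) + 84) + 295) = sqrt((-152 + 84) + 295) = sqrt(-68 + 295) = sqrt(227)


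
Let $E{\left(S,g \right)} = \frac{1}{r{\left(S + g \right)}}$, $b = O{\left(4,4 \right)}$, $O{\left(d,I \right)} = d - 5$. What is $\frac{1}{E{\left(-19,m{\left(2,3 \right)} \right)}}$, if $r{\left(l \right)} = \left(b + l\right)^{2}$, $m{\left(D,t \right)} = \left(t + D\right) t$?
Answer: $25$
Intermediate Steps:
$O{\left(d,I \right)} = -5 + d$ ($O{\left(d,I \right)} = d - 5 = -5 + d$)
$b = -1$ ($b = -5 + 4 = -1$)
$m{\left(D,t \right)} = t \left(D + t\right)$ ($m{\left(D,t \right)} = \left(D + t\right) t = t \left(D + t\right)$)
$r{\left(l \right)} = \left(-1 + l\right)^{2}$
$E{\left(S,g \right)} = \frac{1}{\left(-1 + S + g\right)^{2}}$ ($E{\left(S,g \right)} = \frac{1}{\left(-1 + \left(S + g\right)\right)^{2}} = \frac{1}{\left(-1 + S + g\right)^{2}}$)
$\frac{1}{E{\left(-19,m{\left(2,3 \right)} \right)}} = \frac{1}{\frac{1}{\left(-1 - 19 + 3 \left(2 + 3\right)\right)^{2}}} = \frac{1}{\frac{1}{\left(-1 - 19 + 3 \cdot 5\right)^{2}}} = \frac{1}{\frac{1}{\left(-1 - 19 + 15\right)^{2}}} = \frac{1}{\frac{1}{25}} = 25$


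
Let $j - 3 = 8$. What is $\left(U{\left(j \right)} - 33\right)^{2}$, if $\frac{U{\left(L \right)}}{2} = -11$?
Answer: $3025$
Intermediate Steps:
$j = 11$ ($j = 3 + 8 = 11$)
$U{\left(L \right)} = -22$ ($U{\left(L \right)} = 2 \left(-11\right) = -22$)
$\left(U{\left(j \right)} - 33\right)^{2} = \left(-22 - 33\right)^{2} = \left(-55\right)^{2} = 3025$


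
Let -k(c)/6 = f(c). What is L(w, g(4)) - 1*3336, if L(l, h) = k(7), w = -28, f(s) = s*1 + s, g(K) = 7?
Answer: -3420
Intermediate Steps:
f(s) = 2*s (f(s) = s + s = 2*s)
k(c) = -12*c
L(l, h) = -84 (L(l, h) = -12*7 = -84)
L(w, g(4)) - 1*3336 = -84 - 1*3336 = -84 - 3336 = -3420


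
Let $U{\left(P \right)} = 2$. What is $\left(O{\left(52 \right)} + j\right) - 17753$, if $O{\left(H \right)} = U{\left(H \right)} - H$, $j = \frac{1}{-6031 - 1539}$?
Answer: $- \frac{134768711}{7570} \approx -17803.0$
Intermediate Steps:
$j = - \frac{1}{7570}$ ($j = \frac{1}{-6031 - 1539} = \frac{1}{-7570} = - \frac{1}{7570} \approx -0.0001321$)
$O{\left(H \right)} = 2 - H$
$\left(O{\left(52 \right)} + j\right) - 17753 = \left(\left(2 - 52\right) - \frac{1}{7570}\right) - 17753 = \left(-50 - \frac{1}{7570}\right) - 17753 = - \frac{378501}{7570} - 17753 = - \frac{134768711}{7570}$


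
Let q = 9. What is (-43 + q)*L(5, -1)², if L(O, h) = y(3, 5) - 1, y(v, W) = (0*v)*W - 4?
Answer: -850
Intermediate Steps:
y(v, W) = -4 (y(v, W) = 0*W - 4 = 0 - 4 = -4)
L(O, h) = -5 (L(O, h) = -4 - 1 = -5)
(-43 + q)*L(5, -1)² = (-43 + 9)*(-5)² = -34*25 = -850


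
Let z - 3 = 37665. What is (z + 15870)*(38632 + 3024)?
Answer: 2230178928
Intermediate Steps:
z = 37668 (z = 3 + 37665 = 37668)
(z + 15870)*(38632 + 3024) = (37668 + 15870)*(38632 + 3024) = 53538*41656 = 2230178928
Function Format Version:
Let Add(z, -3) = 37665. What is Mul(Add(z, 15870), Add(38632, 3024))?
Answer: 2230178928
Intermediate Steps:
z = 37668 (z = Add(3, 37665) = 37668)
Mul(Add(z, 15870), Add(38632, 3024)) = Mul(Add(37668, 15870), Add(38632, 3024)) = Mul(53538, 41656) = 2230178928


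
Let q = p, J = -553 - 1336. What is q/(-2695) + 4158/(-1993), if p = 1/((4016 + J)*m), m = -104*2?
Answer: -4957629634967/2376276062160 ≈ -2.0863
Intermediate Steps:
J = -1889
m = -208
p = -1/442416 (p = 1/((4016 - 1889)*(-208)) = -1/208/2127 = (1/2127)*(-1/208) = -1/442416 ≈ -2.2603e-6)
q = -1/442416 ≈ -2.2603e-6
q/(-2695) + 4158/(-1993) = -1/442416/(-2695) + 4158/(-1993) = -1/442416*(-1/2695) + 4158*(-1/1993) = 1/1192311120 - 4158/1993 = -4957629634967/2376276062160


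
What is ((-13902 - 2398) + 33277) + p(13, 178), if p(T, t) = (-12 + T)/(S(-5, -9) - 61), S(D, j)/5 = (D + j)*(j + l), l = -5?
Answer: 15601864/919 ≈ 16977.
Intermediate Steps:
S(D, j) = 5*(-5 + j)*(D + j) (S(D, j) = 5*((D + j)*(j - 5)) = 5*((D + j)*(-5 + j)) = 5*((-5 + j)*(D + j)) = 5*(-5 + j)*(D + j))
p(T, t) = -12/919 + T/919 (p(T, t) = (-12 + T)/((-25*(-5) - 25*(-9) + 5*(-9)**2 + 5*(-5)*(-9)) - 61) = (-12 + T)/((125 + 225 + 5*81 + 225) - 61) = (-12 + T)/((125 + 225 + 405 + 225) - 61) = (-12 + T)/(980 - 61) = (-12 + T)/919 = (-12 + T)*(1/919) = -12/919 + T/919)
((-13902 - 2398) + 33277) + p(13, 178) = ((-13902 - 2398) + 33277) + (-12/919 + (1/919)*13) = (-16300 + 33277) + (-12/919 + 13/919) = 16977 + 1/919 = 15601864/919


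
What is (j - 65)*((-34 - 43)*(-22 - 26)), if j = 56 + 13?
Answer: 14784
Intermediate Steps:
j = 69
(j - 65)*((-34 - 43)*(-22 - 26)) = (69 - 65)*((-34 - 43)*(-22 - 26)) = 4*(-77*(-48)) = 4*3696 = 14784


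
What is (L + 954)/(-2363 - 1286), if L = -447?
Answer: -507/3649 ≈ -0.13894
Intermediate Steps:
(L + 954)/(-2363 - 1286) = (-447 + 954)/(-2363 - 1286) = 507/(-3649) = 507*(-1/3649) = -507/3649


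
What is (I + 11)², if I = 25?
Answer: 1296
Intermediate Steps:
(I + 11)² = (25 + 11)² = 36² = 1296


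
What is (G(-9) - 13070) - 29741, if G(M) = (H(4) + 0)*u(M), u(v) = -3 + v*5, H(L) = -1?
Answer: -42763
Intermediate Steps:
u(v) = -3 + 5*v
G(M) = 3 - 5*M (G(M) = (-1 + 0)*(-3 + 5*M) = -(-3 + 5*M) = 3 - 5*M)
(G(-9) - 13070) - 29741 = ((3 - 5*(-9)) - 13070) - 29741 = ((3 + 45) - 13070) - 29741 = (48 - 13070) - 29741 = -13022 - 29741 = -42763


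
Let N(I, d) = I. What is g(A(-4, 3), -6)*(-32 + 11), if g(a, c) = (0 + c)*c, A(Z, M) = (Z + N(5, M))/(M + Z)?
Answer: -756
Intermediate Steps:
A(Z, M) = (5 + Z)/(M + Z) (A(Z, M) = (Z + 5)/(M + Z) = (5 + Z)/(M + Z))
g(a, c) = c**2 (g(a, c) = c*c = c**2)
g(A(-4, 3), -6)*(-32 + 11) = (-6)**2*(-32 + 11) = 36*(-21) = -756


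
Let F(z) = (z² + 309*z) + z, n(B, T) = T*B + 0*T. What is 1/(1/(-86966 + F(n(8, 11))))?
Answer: -51942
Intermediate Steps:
n(B, T) = B*T (n(B, T) = B*T + 0 = B*T)
F(z) = z² + 310*z
1/(1/(-86966 + F(n(8, 11)))) = 1/(1/(-86966 + (8*11)*(310 + 8*11))) = 1/(1/(-86966 + 88*(310 + 88))) = 1/(1/(-86966 + 88*398)) = 1/(1/(-86966 + 35024)) = 1/(1/(-51942)) = 1/(-1/51942) = -51942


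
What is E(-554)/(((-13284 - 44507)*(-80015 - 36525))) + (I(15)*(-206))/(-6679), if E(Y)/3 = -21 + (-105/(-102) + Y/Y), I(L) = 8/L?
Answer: 75474652160501/4588247518830120 ≈ 0.016450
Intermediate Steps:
E(Y) = -1935/34 (E(Y) = 3*(-21 + (-105/(-102) + Y/Y)) = 3*(-21 + (-105*(-1/102) + 1)) = 3*(-21 + (35/34 + 1)) = 3*(-21 + 69/34) = 3*(-645/34) = -1935/34)
E(-554)/(((-13284 - 44507)*(-80015 - 36525))) + (I(15)*(-206))/(-6679) = -1935*1/((-80015 - 36525)*(-13284 - 44507))/34 + ((8/15)*(-206))/(-6679) = -1935/(34*((-57791*(-116540)))) + ((8*(1/15))*(-206))*(-1/6679) = -1935/34/6734963140 + ((8/15)*(-206))*(-1/6679) = -1935/34*1/6734963140 - 1648/15*(-1/6679) = -387/45797749352 + 1648/100185 = 75474652160501/4588247518830120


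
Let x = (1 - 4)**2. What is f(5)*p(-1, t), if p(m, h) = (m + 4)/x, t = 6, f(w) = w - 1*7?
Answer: -2/3 ≈ -0.66667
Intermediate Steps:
f(w) = -7 + w (f(w) = w - 7 = -7 + w)
x = 9 (x = (-3)**2 = 9)
p(m, h) = 4/9 + m/9 (p(m, h) = (m + 4)/9 = (4 + m)*(1/9) = 4/9 + m/9)
f(5)*p(-1, t) = (-7 + 5)*(4/9 + (1/9)*(-1)) = -2*(4/9 - 1/9) = -2*1/3 = -2/3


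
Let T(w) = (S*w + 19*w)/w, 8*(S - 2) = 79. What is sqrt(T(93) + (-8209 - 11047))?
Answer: 3*I*sqrt(34178)/4 ≈ 138.65*I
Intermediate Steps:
S = 95/8 (S = 2 + (1/8)*79 = 2 + 79/8 = 95/8 ≈ 11.875)
T(w) = 247/8 (T(w) = (95*w/8 + 19*w)/w = (247*w/8)/w = 247/8)
sqrt(T(93) + (-8209 - 11047)) = sqrt(247/8 + (-8209 - 11047)) = sqrt(247/8 - 19256) = sqrt(-153801/8) = 3*I*sqrt(34178)/4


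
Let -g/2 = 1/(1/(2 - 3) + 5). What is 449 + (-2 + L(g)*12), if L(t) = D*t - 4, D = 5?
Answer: 369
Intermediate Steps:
g = -½ (g = -2/(1/(2 - 3) + 5) = -2/(1/(-1) + 5) = -2/(-1 + 5) = -2/4 = -2*¼ = -½ ≈ -0.50000)
L(t) = -4 + 5*t (L(t) = 5*t - 4 = -4 + 5*t)
449 + (-2 + L(g)*12) = 449 + (-2 + (-4 + 5*(-½))*12) = 449 + (-2 + (-4 - 5/2)*12) = 449 + (-2 - 13/2*12) = 449 + (-2 - 78) = 449 - 80 = 369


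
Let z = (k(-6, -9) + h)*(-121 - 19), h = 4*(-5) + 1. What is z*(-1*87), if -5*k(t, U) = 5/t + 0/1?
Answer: -229390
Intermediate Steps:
k(t, U) = -1/t (k(t, U) = -(5/t + 0/1)/5 = -(5/t + 0*1)/5 = -(5/t + 0)/5 = -1/t)
h = -19 (h = -20 + 1 = -19)
z = 7910/3 (z = (-1/(-6) - 19)*(-121 - 19) = (-1*(-⅙) - 19)*(-140) = (⅙ - 19)*(-140) = -113/6*(-140) = 7910/3 ≈ 2636.7)
z*(-1*87) = 7910*(-1*87)/3 = (7910/3)*(-87) = -229390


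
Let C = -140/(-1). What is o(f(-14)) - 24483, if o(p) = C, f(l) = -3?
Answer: -24343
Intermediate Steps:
C = 140 (C = -140*(-1) = 140)
o(p) = 140
o(f(-14)) - 24483 = 140 - 24483 = -24343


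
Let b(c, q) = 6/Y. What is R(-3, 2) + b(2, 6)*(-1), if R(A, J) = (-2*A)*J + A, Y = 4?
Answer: 15/2 ≈ 7.5000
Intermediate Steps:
R(A, J) = A - 2*A*J (R(A, J) = -2*A*J + A = A - 2*A*J)
b(c, q) = 3/2 (b(c, q) = 6/4 = 6*(¼) = 3/2)
R(-3, 2) + b(2, 6)*(-1) = -3*(1 - 2*2) + (3/2)*(-1) = -3*(1 - 4) - 3/2 = -3*(-3) - 3/2 = 9 - 3/2 = 15/2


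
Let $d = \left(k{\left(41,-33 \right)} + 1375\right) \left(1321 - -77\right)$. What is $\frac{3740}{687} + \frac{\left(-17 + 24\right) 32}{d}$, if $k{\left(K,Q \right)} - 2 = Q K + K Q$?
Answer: $\frac{1158091532}{212734359} \approx 5.4438$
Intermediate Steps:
$k{\left(K,Q \right)} = 2 + 2 K Q$ ($k{\left(K,Q \right)} = 2 + \left(Q K + K Q\right) = 2 + \left(K Q + K Q\right) = 2 + 2 K Q$)
$d = -1857942$ ($d = \left(\left(2 + 2 \cdot 41 \left(-33\right)\right) + 1375\right) \left(1321 - -77\right) = \left(\left(2 - 2706\right) + 1375\right) \left(1321 + 77\right) = \left(-2704 + 1375\right) 1398 = \left(-1329\right) 1398 = -1857942$)
$\frac{3740}{687} + \frac{\left(-17 + 24\right) 32}{d} = \frac{3740}{687} + \frac{\left(-17 + 24\right) 32}{-1857942} = 3740 \cdot \frac{1}{687} + 7 \cdot 32 \left(- \frac{1}{1857942}\right) = \frac{3740}{687} + 224 \left(- \frac{1}{1857942}\right) = \frac{3740}{687} - \frac{112}{928971} = \frac{1158091532}{212734359}$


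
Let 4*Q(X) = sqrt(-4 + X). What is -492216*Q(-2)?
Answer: -123054*I*sqrt(6) ≈ -3.0142e+5*I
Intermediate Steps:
Q(X) = sqrt(-4 + X)/4
-492216*Q(-2) = -123054*sqrt(-4 - 2) = -123054*sqrt(-6) = -123054*I*sqrt(6)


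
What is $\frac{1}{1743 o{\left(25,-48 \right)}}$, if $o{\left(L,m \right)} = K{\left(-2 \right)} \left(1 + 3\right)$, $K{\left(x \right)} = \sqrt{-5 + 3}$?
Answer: $- \frac{i \sqrt{2}}{13944} \approx - 0.00010142 i$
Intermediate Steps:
$K{\left(x \right)} = i \sqrt{2}$ ($K{\left(x \right)} = \sqrt{-2} = i \sqrt{2}$)
$o{\left(L,m \right)} = 4 i \sqrt{2}$ ($o{\left(L,m \right)} = i \sqrt{2} \left(1 + 3\right) = i \sqrt{2} \cdot 4 = 4 i \sqrt{2}$)
$\frac{1}{1743 o{\left(25,-48 \right)}} = \frac{1}{1743 \cdot 4 i \sqrt{2}} = \frac{\left(- \frac{1}{8}\right) i \sqrt{2}}{1743} = - \frac{i \sqrt{2}}{13944}$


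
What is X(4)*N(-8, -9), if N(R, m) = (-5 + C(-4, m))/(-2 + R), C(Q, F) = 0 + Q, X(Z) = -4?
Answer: -18/5 ≈ -3.6000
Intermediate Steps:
C(Q, F) = Q
N(R, m) = -9/(-2 + R) (N(R, m) = (-5 - 4)/(-2 + R) = -9/(-2 + R))
X(4)*N(-8, -9) = -(-36)/(-2 - 8) = -(-36)/(-10) = -(-36)*(-1)/10 = -4*9/10 = -18/5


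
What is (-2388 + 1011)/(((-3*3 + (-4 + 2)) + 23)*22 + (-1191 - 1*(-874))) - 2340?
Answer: -122643/53 ≈ -2314.0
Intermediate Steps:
(-2388 + 1011)/(((-3*3 + (-4 + 2)) + 23)*22 + (-1191 - 1*(-874))) - 2340 = -1377/(((-9 - 2) + 23)*22 + (-1191 + 874)) - 2340 = -1377/((-11 + 23)*22 - 317) - 2340 = -1377/(12*22 - 317) - 2340 = -1377/(264 - 317) - 2340 = -1377/(-53) - 2340 = -1377*(-1/53) - 2340 = 1377/53 - 2340 = -122643/53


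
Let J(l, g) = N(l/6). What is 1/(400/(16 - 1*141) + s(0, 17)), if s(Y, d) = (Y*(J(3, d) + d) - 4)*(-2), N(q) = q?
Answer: 5/24 ≈ 0.20833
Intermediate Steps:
J(l, g) = l/6
s(Y, d) = 8 - 2*Y*(½ + d) (s(Y, d) = (Y*((⅙)*3 + d) - 4)*(-2) = (Y*(½ + d) - 4)*(-2) = (-4 + Y*(½ + d))*(-2) = 8 - 2*Y*(½ + d))
1/(400/(16 - 1*141) + s(0, 17)) = 1/(400/(16 - 1*141) + (8 - 1*0 - 2*0*17)) = 1/(400/(16 - 141) + (8 + 0 + 0)) = 1/(400/(-125) + 8) = 1/(400*(-1/125) + 8) = 1/(-16/5 + 8) = 1/(24/5) = 5/24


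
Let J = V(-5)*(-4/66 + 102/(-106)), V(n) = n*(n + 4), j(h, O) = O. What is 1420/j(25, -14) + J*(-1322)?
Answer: 81535240/12243 ≈ 6659.7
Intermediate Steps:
V(n) = n*(4 + n)
J = -8945/1749 (J = (-5*(4 - 5))*(-4/66 + 102/(-106)) = (-5*(-1))*(-4*1/66 + 102*(-1/106)) = 5*(-2/33 - 51/53) = 5*(-1789/1749) = -8945/1749 ≈ -5.1143)
1420/j(25, -14) + J*(-1322) = 1420/(-14) - 8945/1749*(-1322) = 1420*(-1/14) + 11825290/1749 = -710/7 + 11825290/1749 = 81535240/12243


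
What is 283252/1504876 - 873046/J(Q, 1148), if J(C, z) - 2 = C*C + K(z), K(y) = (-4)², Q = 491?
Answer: -16388607873/4774001299 ≈ -3.4329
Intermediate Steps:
K(y) = 16
J(C, z) = 18 + C² (J(C, z) = 2 + (C*C + 16) = 2 + (C² + 16) = 2 + (16 + C²) = 18 + C²)
283252/1504876 - 873046/J(Q, 1148) = 283252/1504876 - 873046/(18 + 491²) = 283252*(1/1504876) - 873046/(18 + 241081) = 3727/19801 - 873046/241099 = -16388607873/4774001299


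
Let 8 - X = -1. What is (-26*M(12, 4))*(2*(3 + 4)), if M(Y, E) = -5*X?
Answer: 16380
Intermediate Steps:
X = 9 (X = 8 - 1*(-1) = 8 + 1 = 9)
M(Y, E) = -45 (M(Y, E) = -5*9 = -45)
(-26*M(12, 4))*(2*(3 + 4)) = (-26*(-45))*(2*(3 + 4)) = 1170*(2*7) = 1170*14 = 16380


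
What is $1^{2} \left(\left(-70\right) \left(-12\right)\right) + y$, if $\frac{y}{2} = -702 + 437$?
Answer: $310$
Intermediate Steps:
$y = -530$ ($y = 2 \left(-702 + 437\right) = 2 \left(-265\right) = -530$)
$1^{2} \left(\left(-70\right) \left(-12\right)\right) + y = 1^{2} \left(\left(-70\right) \left(-12\right)\right) - 530 = 1 \cdot 840 - 530 = 840 - 530 = 310$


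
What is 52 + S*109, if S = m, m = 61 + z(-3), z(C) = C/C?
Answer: 6810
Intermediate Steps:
z(C) = 1
m = 62 (m = 61 + 1 = 62)
S = 62
52 + S*109 = 52 + 62*109 = 52 + 6758 = 6810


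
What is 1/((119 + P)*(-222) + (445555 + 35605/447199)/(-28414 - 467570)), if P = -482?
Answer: 110901774408/8937030766550063 ≈ 1.2409e-5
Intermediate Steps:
1/((119 + P)*(-222) + (445555 + 35605/447199)/(-28414 - 467570)) = 1/((119 - 482)*(-222) + (445555 + 35605/447199)/(-28414 - 467570)) = 1/(-363*(-222) + (445555 + 35605*(1/447199))/(-495984)) = 1/(80586 + (445555 + 35605/447199)*(-1/495984)) = 1/(80586 + (199251786050/447199)*(-1/495984)) = 1/(80586 - 99625893025/110901774408) = 1/(8937030766550063/110901774408) = 110901774408/8937030766550063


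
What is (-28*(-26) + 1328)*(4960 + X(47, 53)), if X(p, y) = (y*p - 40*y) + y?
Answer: 11069504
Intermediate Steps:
X(p, y) = -39*y + p*y (X(p, y) = (p*y - 40*y) + y = (-40*y + p*y) + y = -39*y + p*y)
(-28*(-26) + 1328)*(4960 + X(47, 53)) = (-28*(-26) + 1328)*(4960 + 53*(-39 + 47)) = (728 + 1328)*(4960 + 53*8) = 2056*(4960 + 424) = 2056*5384 = 11069504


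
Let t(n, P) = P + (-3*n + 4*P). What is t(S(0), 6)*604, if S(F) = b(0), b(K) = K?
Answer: 18120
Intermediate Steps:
S(F) = 0
t(n, P) = -3*n + 5*P
t(S(0), 6)*604 = (-3*0 + 5*6)*604 = (0 + 30)*604 = 30*604 = 18120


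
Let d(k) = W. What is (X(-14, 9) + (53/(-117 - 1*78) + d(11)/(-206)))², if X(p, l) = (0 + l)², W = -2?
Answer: 2629654667641/403407225 ≈ 6518.6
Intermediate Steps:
d(k) = -2
X(p, l) = l²
(X(-14, 9) + (53/(-117 - 1*78) + d(11)/(-206)))² = (9² + (53/(-117 - 1*78) - 2/(-206)))² = (81 + (53/(-117 - 78) - 2*(-1/206)))² = (81 + (53/(-195) + 1/103))² = (81 + (53*(-1/195) + 1/103))² = (81 + (-53/195 + 1/103))² = (81 - 5264/20085)² = (1621621/20085)² = 2629654667641/403407225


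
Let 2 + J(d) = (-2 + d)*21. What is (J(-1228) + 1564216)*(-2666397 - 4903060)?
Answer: -11644731537488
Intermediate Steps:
J(d) = -44 + 21*d (J(d) = -2 + (-2 + d)*21 = -2 + (-42 + 21*d) = -44 + 21*d)
(J(-1228) + 1564216)*(-2666397 - 4903060) = ((-44 + 21*(-1228)) + 1564216)*(-2666397 - 4903060) = ((-44 - 25788) + 1564216)*(-7569457) = (-25832 + 1564216)*(-7569457) = 1538384*(-7569457) = -11644731537488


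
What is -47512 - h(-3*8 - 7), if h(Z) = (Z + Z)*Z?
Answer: -49434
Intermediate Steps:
h(Z) = 2*Z² (h(Z) = (2*Z)*Z = 2*Z²)
-47512 - h(-3*8 - 7) = -47512 - 2*(-3*8 - 7)² = -47512 - 2*(-24 - 7)² = -47512 - 2*(-31)² = -47512 - 2*961 = -47512 - 1*1922 = -47512 - 1922 = -49434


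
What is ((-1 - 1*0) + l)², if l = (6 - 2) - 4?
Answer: 1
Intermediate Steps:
l = 0 (l = 4 - 4 = 0)
((-1 - 1*0) + l)² = ((-1 - 1*0) + 0)² = ((-1 + 0) + 0)² = (-1 + 0)² = (-1)² = 1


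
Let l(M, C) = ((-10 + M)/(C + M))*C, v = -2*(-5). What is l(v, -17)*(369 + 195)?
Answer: 0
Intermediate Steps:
v = 10
l(M, C) = C*(-10 + M)/(C + M) (l(M, C) = ((-10 + M)/(C + M))*C = C*(-10 + M)/(C + M))
l(v, -17)*(369 + 195) = (-17*(-10 + 10)/(-17 + 10))*(369 + 195) = -17*0/(-7)*564 = -17*(-⅐)*0*564 = 0*564 = 0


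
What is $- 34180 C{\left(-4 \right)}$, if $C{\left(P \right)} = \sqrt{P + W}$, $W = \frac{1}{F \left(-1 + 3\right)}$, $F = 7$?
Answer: $- \frac{17090 i \sqrt{770}}{7} \approx - 67747.0 i$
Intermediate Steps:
$W = \frac{1}{14}$ ($W = \frac{1}{7 \left(-1 + 3\right)} = \frac{1}{7 \cdot 2} = \frac{1}{14} \approx 0.071429$)
$C{\left(P \right)} = \sqrt{\frac{1}{14} + P}$ ($C{\left(P \right)} = \sqrt{P + \frac{1}{14}} = \sqrt{\frac{1}{14} + P}$)
$- 34180 C{\left(-4 \right)} = - 34180 \frac{\sqrt{14 + 196 \left(-4\right)}}{14} = - 34180 \frac{\sqrt{14 - 784}}{14} = - 34180 \frac{\sqrt{-770}}{14} = - 34180 \frac{i \sqrt{770}}{14} = - \frac{17090 i \sqrt{770}}{7}$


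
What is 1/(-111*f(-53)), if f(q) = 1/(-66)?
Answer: 22/37 ≈ 0.59459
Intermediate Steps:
f(q) = -1/66
1/(-111*f(-53)) = 1/(-111*(-1/66)) = 1/(37/22) = 22/37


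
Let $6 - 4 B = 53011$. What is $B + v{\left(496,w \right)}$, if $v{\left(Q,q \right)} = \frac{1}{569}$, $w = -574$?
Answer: $- \frac{30159841}{2276} \approx -13251.0$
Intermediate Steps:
$B = - \frac{53005}{4}$ ($B = \frac{3}{2} - \frac{53011}{4} = - \frac{53005}{4} \approx -13251.0$)
$v{\left(Q,q \right)} = \frac{1}{569}$
$B + v{\left(496,w \right)} = - \frac{53005}{4} + \frac{1}{569} = - \frac{30159841}{2276}$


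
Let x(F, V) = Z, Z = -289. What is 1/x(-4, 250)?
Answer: -1/289 ≈ -0.0034602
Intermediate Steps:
x(F, V) = -289
1/x(-4, 250) = 1/(-289) = -1/289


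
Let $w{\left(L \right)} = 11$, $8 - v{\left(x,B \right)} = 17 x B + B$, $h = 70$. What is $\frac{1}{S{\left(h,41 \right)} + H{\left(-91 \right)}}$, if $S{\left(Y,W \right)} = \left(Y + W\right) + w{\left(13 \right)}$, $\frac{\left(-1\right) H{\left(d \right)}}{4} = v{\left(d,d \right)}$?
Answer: $\frac{1}{562834} \approx 1.7767 \cdot 10^{-6}$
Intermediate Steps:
$v{\left(x,B \right)} = 8 - B - 17 B x$ ($v{\left(x,B \right)} = 8 - \left(17 x B + B\right) = 8 - \left(17 B x + B\right) = 8 - \left(B + 17 B x\right) = 8 - B - 17 B x$)
$H{\left(d \right)} = -32 + 4 d + 68 d^{2}$ ($H{\left(d \right)} = - 4 \left(8 - d - 17 d d\right) = - 4 \left(8 - d - 17 d^{2}\right) = -32 + 4 d + 68 d^{2}$)
$S{\left(Y,W \right)} = 11 + W + Y$ ($S{\left(Y,W \right)} = \left(Y + W\right) + 11 = \left(W + Y\right) + 11 = 11 + W + Y$)
$\frac{1}{S{\left(h,41 \right)} + H{\left(-91 \right)}} = \frac{1}{\left(11 + 41 + 70\right) + \left(-32 + 4 \left(-91\right) + 68 \left(-91\right)^{2}\right)} = \frac{1}{122 - -562712} = \frac{1}{122 + 562712} = \frac{1}{562834}$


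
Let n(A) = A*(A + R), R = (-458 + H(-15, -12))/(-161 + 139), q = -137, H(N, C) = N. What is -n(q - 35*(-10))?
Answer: -99897/2 ≈ -49949.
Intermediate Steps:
R = 43/2 (R = (-458 - 15)/(-161 + 139) = -473/(-22) = -473*(-1/22) = 43/2 ≈ 21.500)
n(A) = A*(43/2 + A) (n(A) = A*(A + 43/2) = A*(43/2 + A))
-n(q - 35*(-10)) = -(-137 - 35*(-10))*(43 + 2*(-137 - 35*(-10)))/2 = -(-137 - 1*(-350))*(43 + 2*(-137 - 1*(-350)))/2 = -(-137 + 350)*(43 + 2*(-137 + 350))/2 = -213*(43 + 2*213)/2 = -213*(43 + 426)/2 = -213*469/2 = -1*99897/2 = -99897/2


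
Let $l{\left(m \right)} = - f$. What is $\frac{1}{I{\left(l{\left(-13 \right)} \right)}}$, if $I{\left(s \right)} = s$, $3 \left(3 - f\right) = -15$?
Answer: $- \frac{1}{8} \approx -0.125$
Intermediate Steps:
$f = 8$ ($f = 3 - -5 = 3 + 5 = 8$)
$l{\left(m \right)} = -8$ ($l{\left(m \right)} = \left(-1\right) 8 = -8$)
$\frac{1}{I{\left(l{\left(-13 \right)} \right)}} = \frac{1}{-8} = - \frac{1}{8}$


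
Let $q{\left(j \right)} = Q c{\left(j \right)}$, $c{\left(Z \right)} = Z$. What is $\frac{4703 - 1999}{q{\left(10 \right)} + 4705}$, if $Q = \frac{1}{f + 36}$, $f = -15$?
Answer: $\frac{56784}{98815} \approx 0.57465$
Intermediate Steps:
$Q = \frac{1}{21}$ ($Q = \frac{1}{-15 + 36} = \frac{1}{21} \approx 0.047619$)
$q{\left(j \right)} = \frac{j}{21}$
$\frac{4703 - 1999}{q{\left(10 \right)} + 4705} = \frac{4703 - 1999}{\frac{1}{21} \cdot 10 + 4705} = \frac{2704}{\frac{10}{21} + 4705} = \frac{2704}{\frac{98815}{21}} = 2704 \cdot \frac{21}{98815} = \frac{56784}{98815}$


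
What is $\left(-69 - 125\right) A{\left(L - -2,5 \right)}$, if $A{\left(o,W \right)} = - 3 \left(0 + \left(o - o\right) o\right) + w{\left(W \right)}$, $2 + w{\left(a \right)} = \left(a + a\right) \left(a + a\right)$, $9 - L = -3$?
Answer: $-19012$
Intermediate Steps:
$L = 12$ ($L = 9 - -3 = 9 + 3 = 12$)
$w{\left(a \right)} = -2 + 4 a^{2}$ ($w{\left(a \right)} = -2 + \left(a + a\right) \left(a + a\right) = -2 + 2 a 2 a = -2 + 4 a^{2}$)
$A{\left(o,W \right)} = -2 + 4 W^{2}$ ($A{\left(o,W \right)} = - 3 \left(0 + \left(o - o\right) o\right) + \left(-2 + 4 W^{2}\right) = - 3 \left(0 + 0 o\right) + \left(-2 + 4 W^{2}\right) = - 3 \left(0 + 0\right) + \left(-2 + 4 W^{2}\right) = \left(-3\right) 0 + \left(-2 + 4 W^{2}\right) = 0 + \left(-2 + 4 W^{2}\right) = -2 + 4 W^{2}$)
$\left(-69 - 125\right) A{\left(L - -2,5 \right)} = \left(-69 - 125\right) \left(-2 + 4 \cdot 5^{2}\right) = - 194 \left(-2 + 4 \cdot 25\right) = - 194 \left(-2 + 100\right) = \left(-194\right) 98 = -19012$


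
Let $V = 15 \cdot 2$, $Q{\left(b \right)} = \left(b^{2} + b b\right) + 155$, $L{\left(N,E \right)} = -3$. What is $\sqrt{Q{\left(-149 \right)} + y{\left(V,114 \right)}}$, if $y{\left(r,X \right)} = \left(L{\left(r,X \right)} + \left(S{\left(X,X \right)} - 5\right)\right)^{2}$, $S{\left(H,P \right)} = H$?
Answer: $\sqrt{55793} \approx 236.21$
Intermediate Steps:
$Q{\left(b \right)} = 155 + 2 b^{2}$ ($Q{\left(b \right)} = \left(b^{2} + b^{2}\right) + 155 = 2 b^{2} + 155 = 155 + 2 b^{2}$)
$V = 30$
$y{\left(r,X \right)} = \left(-8 + X\right)^{2}$ ($y{\left(r,X \right)} = \left(-3 + \left(X - 5\right)\right)^{2} = \left(-3 + \left(-5 + X\right)\right)^{2} = \left(-8 + X\right)^{2}$)
$\sqrt{Q{\left(-149 \right)} + y{\left(V,114 \right)}} = \sqrt{\left(155 + 2 \left(-149\right)^{2}\right) + \left(-8 + 114\right)^{2}} = \sqrt{\left(155 + 2 \cdot 22201\right) + 106^{2}} = \sqrt{\left(155 + 44402\right) + 11236} = \sqrt{44557 + 11236} = \sqrt{55793}$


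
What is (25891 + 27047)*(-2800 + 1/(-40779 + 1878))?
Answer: -1922051746446/12967 ≈ -1.4823e+8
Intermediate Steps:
(25891 + 27047)*(-2800 + 1/(-40779 + 1878)) = 52938*(-2800 + 1/(-38901)) = 52938*(-2800 - 1/38901) = 52938*(-108922801/38901) = -1922051746446/12967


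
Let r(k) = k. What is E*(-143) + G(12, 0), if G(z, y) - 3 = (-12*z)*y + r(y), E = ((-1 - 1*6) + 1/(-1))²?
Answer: -9149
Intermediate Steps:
E = 64 (E = ((-1 - 6) - 1)² = (-7 - 1)² = (-8)² = 64)
G(z, y) = 3 + y - 12*y*z (G(z, y) = 3 + ((-12*z)*y + y) = 3 + (-12*y*z + y) = 3 + (y - 12*y*z) = 3 + y - 12*y*z)
E*(-143) + G(12, 0) = 64*(-143) + (3 + 0 - 12*0*12) = -9152 + (3 + 0 + 0) = -9152 + 3 = -9149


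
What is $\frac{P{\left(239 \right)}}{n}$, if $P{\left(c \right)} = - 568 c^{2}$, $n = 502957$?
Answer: $- \frac{32444728}{502957} \approx -64.508$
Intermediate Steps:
$\frac{P{\left(239 \right)}}{n} = \frac{\left(-568\right) 239^{2}}{502957} = \left(-568\right) 57121 \cdot \frac{1}{502957} = \left(-32444728\right) \frac{1}{502957} = - \frac{32444728}{502957}$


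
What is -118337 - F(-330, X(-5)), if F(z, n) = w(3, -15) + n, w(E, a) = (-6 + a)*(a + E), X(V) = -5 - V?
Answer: -118589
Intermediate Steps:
w(E, a) = (-6 + a)*(E + a)
F(z, n) = 252 + n (F(z, n) = ((-15)² - 6*3 - 6*(-15) + 3*(-15)) + n = (225 - 18 + 90 - 45) + n = 252 + n)
-118337 - F(-330, X(-5)) = -118337 - (252 + (-5 - 1*(-5))) = -118337 - (252 + (-5 + 5)) = -118337 - (252 + 0) = -118337 - 1*252 = -118337 - 252 = -118589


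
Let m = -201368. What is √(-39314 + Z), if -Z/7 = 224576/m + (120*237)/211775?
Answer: I*√44676761313908855232130/1066117705 ≈ 198.26*I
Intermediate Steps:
Z = 7320718384/1066117705 (Z = -7*(224576/(-201368) + (120*237)/211775) = -7*(224576*(-1/201368) + 28440*(1/211775)) = -7*(-28072/25171 + 5688/42355) = -7*(-1045816912/1066117705) = 7320718384/1066117705 ≈ 6.8667)
√(-39314 + Z) = √(-39314 + 7320718384/1066117705) = √(-41906030735986/1066117705) = I*√44676761313908855232130/1066117705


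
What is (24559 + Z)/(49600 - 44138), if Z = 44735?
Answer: 34647/2731 ≈ 12.687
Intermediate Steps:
(24559 + Z)/(49600 - 44138) = (24559 + 44735)/(49600 - 44138) = 69294/5462 = 69294*(1/5462) = 34647/2731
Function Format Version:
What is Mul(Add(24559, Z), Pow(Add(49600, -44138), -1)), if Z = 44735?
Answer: Rational(34647, 2731) ≈ 12.687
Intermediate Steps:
Mul(Add(24559, Z), Pow(Add(49600, -44138), -1)) = Mul(Add(24559, 44735), Pow(Add(49600, -44138), -1)) = Mul(69294, Pow(5462, -1)) = Mul(69294, Rational(1, 5462)) = Rational(34647, 2731)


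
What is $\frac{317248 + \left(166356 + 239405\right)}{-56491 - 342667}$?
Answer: $- \frac{723009}{399158} \approx -1.8113$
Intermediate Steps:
$\frac{317248 + \left(166356 + 239405\right)}{-56491 - 342667} = \frac{317248 + 405761}{-399158} = 723009 \left(- \frac{1}{399158}\right) = - \frac{723009}{399158}$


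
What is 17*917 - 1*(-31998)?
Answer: 47587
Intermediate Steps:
17*917 - 1*(-31998) = 15589 + 31998 = 47587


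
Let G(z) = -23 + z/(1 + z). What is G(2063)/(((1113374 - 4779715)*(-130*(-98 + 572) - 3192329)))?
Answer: -6487/3517671257939568 ≈ -1.8441e-12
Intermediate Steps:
G(2063)/(((1113374 - 4779715)*(-130*(-98 + 572) - 3192329))) = ((-23 - 22*2063)/(1 + 2063))/(((1113374 - 4779715)*(-130*(-98 + 572) - 3192329))) = ((-23 - 45386)/2064)/((-3666341*(-130*474 - 3192329))) = ((1/2064)*(-45409))/((-3666341*(-61620 - 3192329))) = -45409/(2064*((-3666341*(-3253949)))) = -45409/2064/11930086630609 = -45409/2064*1/11930086630609 = -6487/3517671257939568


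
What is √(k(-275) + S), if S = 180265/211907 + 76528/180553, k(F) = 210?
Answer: √856722105598732813461/2013707609 ≈ 14.535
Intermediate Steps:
S = 48764205441/38260444571 (S = 180265*(1/211907) + 76528*(1/180553) = 180265/211907 + 76528/180553 = 48764205441/38260444571 ≈ 1.2745)
√(k(-275) + S) = √(210 + 48764205441/38260444571) = √(8083457565351/38260444571) = √856722105598732813461/2013707609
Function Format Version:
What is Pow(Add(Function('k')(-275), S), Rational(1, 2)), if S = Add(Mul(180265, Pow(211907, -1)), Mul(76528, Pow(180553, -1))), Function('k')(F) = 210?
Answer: Mul(Rational(1, 2013707609), Pow(856722105598732813461, Rational(1, 2))) ≈ 14.535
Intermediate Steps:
S = Rational(48764205441, 38260444571) (S = Add(Mul(180265, Rational(1, 211907)), Mul(76528, Rational(1, 180553))) = Add(Rational(180265, 211907), Rational(76528, 180553)) = Rational(48764205441, 38260444571) ≈ 1.2745)
Pow(Add(Function('k')(-275), S), Rational(1, 2)) = Pow(Add(210, Rational(48764205441, 38260444571)), Rational(1, 2)) = Pow(Rational(8083457565351, 38260444571), Rational(1, 2)) = Mul(Rational(1, 2013707609), Pow(856722105598732813461, Rational(1, 2)))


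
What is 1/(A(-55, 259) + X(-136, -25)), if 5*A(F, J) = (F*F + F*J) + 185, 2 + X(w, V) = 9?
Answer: -1/2200 ≈ -0.00045455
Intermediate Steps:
X(w, V) = 7 (X(w, V) = -2 + 9 = 7)
A(F, J) = 37 + F²/5 + F*J/5 (A(F, J) = ((F*F + F*J) + 185)/5 = ((F² + F*J) + 185)/5 = (185 + F² + F*J)/5 = 37 + F²/5 + F*J/5)
1/(A(-55, 259) + X(-136, -25)) = 1/((37 + (⅕)*(-55)² + (⅕)*(-55)*259) + 7) = 1/((37 + (⅕)*3025 - 2849) + 7) = 1/((37 + 605 - 2849) + 7) = 1/(-2207 + 7) = 1/(-2200) = -1/2200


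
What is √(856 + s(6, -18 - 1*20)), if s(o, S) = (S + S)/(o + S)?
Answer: 3*√1526/4 ≈ 29.298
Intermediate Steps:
s(o, S) = 2*S/(S + o) (s(o, S) = (2*S)/(S + o) = 2*S/(S + o))
√(856 + s(6, -18 - 1*20)) = √(856 + 2*(-18 - 1*20)/((-18 - 1*20) + 6)) = √(856 + 2*(-18 - 20)/((-18 - 20) + 6)) = √(856 + 2*(-38)/(-38 + 6)) = √(856 + 2*(-38)/(-32)) = √(856 + 2*(-38)*(-1/32)) = √(856 + 19/8) = √(6867/8) = 3*√1526/4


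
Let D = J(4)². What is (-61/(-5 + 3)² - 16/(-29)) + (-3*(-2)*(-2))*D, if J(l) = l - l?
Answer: -1705/116 ≈ -14.698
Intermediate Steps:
J(l) = 0
D = 0 (D = 0² = 0)
(-61/(-5 + 3)² - 16/(-29)) + (-3*(-2)*(-2))*D = (-61/(-5 + 3)² - 16/(-29)) + (-3*(-2)*(-2))*0 = (-61/((-2)²) - 16*(-1/29)) + (6*(-2))*0 = (-61/4 + 16/29) - 12*0 = (-61*¼ + 16/29) + 0 = (-61/4 + 16/29) + 0 = -1705/116 + 0 = -1705/116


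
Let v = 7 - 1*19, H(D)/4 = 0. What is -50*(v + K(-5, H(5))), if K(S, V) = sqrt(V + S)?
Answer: 600 - 50*I*sqrt(5) ≈ 600.0 - 111.8*I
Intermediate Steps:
H(D) = 0 (H(D) = 4*0 = 0)
K(S, V) = sqrt(S + V)
v = -12 (v = 7 - 19 = -12)
-50*(v + K(-5, H(5))) = -50*(-12 + sqrt(-5 + 0)) = -50*(-12 + sqrt(-5)) = -50*(-12 + I*sqrt(5)) = 600 - 50*I*sqrt(5)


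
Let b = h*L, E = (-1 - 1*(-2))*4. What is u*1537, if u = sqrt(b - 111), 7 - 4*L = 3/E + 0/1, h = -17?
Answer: 1537*I*sqrt(2201)/4 ≈ 18027.0*I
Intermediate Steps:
E = 4 (E = (-1 + 2)*4 = 1*4 = 4)
L = 25/16 (L = 7/4 - (3/4 + 0/1)/4 = 7/4 - (3*(1/4) + 0*1)/4 = 7/4 - (3/4 + 0)/4 = 7/4 - 1/4*3/4 = 7/4 - 3/16 = 25/16 ≈ 1.5625)
b = -425/16 (b = -17*25/16 = -425/16 ≈ -26.563)
u = I*sqrt(2201)/4 (u = sqrt(-425/16 - 111) = sqrt(-2201/16) = I*sqrt(2201)/4 ≈ 11.729*I)
u*1537 = (I*sqrt(2201)/4)*1537 = 1537*I*sqrt(2201)/4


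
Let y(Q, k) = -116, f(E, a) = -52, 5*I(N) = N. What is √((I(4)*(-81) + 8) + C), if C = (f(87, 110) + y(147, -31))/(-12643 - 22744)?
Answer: 2*I*√444507961645/176935 ≈ 7.5363*I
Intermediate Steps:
I(N) = N/5
C = 168/35387 (C = (-52 - 116)/(-12643 - 22744) = -168/(-35387) = -168*(-1/35387) = 168/35387 ≈ 0.0047475)
√((I(4)*(-81) + 8) + C) = √((((⅕)*4)*(-81) + 8) + 168/35387) = √(((⅘)*(-81) + 8) + 168/35387) = √((-324/5 + 8) + 168/35387) = √(-284/5 + 168/35387) = √(-10049068/176935) = 2*I*√444507961645/176935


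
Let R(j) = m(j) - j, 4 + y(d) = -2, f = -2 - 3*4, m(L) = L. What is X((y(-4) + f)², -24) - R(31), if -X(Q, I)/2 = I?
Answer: 48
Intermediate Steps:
f = -14 (f = -2 - 12 = -14)
y(d) = -6 (y(d) = -4 - 2 = -6)
R(j) = 0 (R(j) = j - j = 0)
X(Q, I) = -2*I
X((y(-4) + f)², -24) - R(31) = -2*(-24) - 1*0 = 48 + 0 = 48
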